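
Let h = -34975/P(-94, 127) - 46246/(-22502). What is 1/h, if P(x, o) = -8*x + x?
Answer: -7403158/378288791 ≈ -0.019570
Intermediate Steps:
P(x, o) = -7*x
h = -378288791/7403158 (h = -34975/((-7*(-94))) - 46246/(-22502) = -34975/658 - 46246*(-1/22502) = -34975*1/658 + 23123/11251 = -34975/658 + 23123/11251 = -378288791/7403158 ≈ -51.098)
1/h = 1/(-378288791/7403158) = -7403158/378288791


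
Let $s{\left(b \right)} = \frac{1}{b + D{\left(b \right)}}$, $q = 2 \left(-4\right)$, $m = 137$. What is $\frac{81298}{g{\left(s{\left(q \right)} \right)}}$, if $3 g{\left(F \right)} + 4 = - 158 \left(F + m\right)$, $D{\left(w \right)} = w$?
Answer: $- \frac{650384}{57707} \approx -11.27$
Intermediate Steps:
$q = -8$
$s{\left(b \right)} = \frac{1}{2 b}$ ($s{\left(b \right)} = \frac{1}{b + b} = \frac{1}{2 b}$)
$g{\left(F \right)} = - \frac{21650}{3} - \frac{158 F}{3}$ ($g{\left(F \right)} = - \frac{4}{3} + \frac{\left(-158\right) \left(F + 137\right)}{3} = - \frac{4}{3} + \frac{\left(-158\right) \left(137 + F\right)}{3} = - \frac{4}{3} + \frac{-21646 - 158 F}{3} = - \frac{4}{3} - \left(\frac{21646}{3} + \frac{158 F}{3}\right) = - \frac{21650}{3} - \frac{158 F}{3}$)
$\frac{81298}{g{\left(s{\left(q \right)} \right)}} = \frac{81298}{- \frac{21650}{3} - \frac{158 \frac{1}{2 \left(-8\right)}}{3}} = \frac{81298}{- \frac{21650}{3} - \frac{158 \cdot \frac{1}{2} \left(- \frac{1}{8}\right)}{3}} = \frac{81298}{- \frac{21650}{3} - - \frac{79}{24}} = \frac{81298}{- \frac{21650}{3} + \frac{79}{24}} = \frac{81298}{- \frac{57707}{8}} = 81298 \left(- \frac{8}{57707}\right) = - \frac{650384}{57707}$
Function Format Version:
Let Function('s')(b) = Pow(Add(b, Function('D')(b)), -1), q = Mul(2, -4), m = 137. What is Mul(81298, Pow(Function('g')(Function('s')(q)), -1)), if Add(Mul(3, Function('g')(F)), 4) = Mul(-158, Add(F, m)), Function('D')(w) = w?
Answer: Rational(-650384, 57707) ≈ -11.270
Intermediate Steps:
q = -8
Function('s')(b) = Mul(Rational(1, 2), Pow(b, -1)) (Function('s')(b) = Pow(Add(b, b), -1) = Pow(Mul(2, b), -1) = Mul(Rational(1, 2), Pow(b, -1)))
Function('g')(F) = Add(Rational(-21650, 3), Mul(Rational(-158, 3), F)) (Function('g')(F) = Add(Rational(-4, 3), Mul(Rational(1, 3), Mul(-158, Add(F, 137)))) = Add(Rational(-4, 3), Mul(Rational(1, 3), Mul(-158, Add(137, F)))) = Add(Rational(-4, 3), Mul(Rational(1, 3), Add(-21646, Mul(-158, F)))) = Add(Rational(-4, 3), Add(Rational(-21646, 3), Mul(Rational(-158, 3), F))) = Add(Rational(-21650, 3), Mul(Rational(-158, 3), F)))
Mul(81298, Pow(Function('g')(Function('s')(q)), -1)) = Mul(81298, Pow(Add(Rational(-21650, 3), Mul(Rational(-158, 3), Mul(Rational(1, 2), Pow(-8, -1)))), -1)) = Mul(81298, Pow(Add(Rational(-21650, 3), Mul(Rational(-158, 3), Mul(Rational(1, 2), Rational(-1, 8)))), -1)) = Mul(81298, Pow(Add(Rational(-21650, 3), Mul(Rational(-158, 3), Rational(-1, 16))), -1)) = Mul(81298, Pow(Add(Rational(-21650, 3), Rational(79, 24)), -1)) = Mul(81298, Pow(Rational(-57707, 8), -1)) = Mul(81298, Rational(-8, 57707)) = Rational(-650384, 57707)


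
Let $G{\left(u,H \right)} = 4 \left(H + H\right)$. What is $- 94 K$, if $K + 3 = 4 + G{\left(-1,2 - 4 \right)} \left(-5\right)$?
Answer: $-7614$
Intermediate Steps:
$G{\left(u,H \right)} = 8 H$ ($G{\left(u,H \right)} = 4 \cdot 2 H = 8 H$)
$K = 81$ ($K = -3 + \left(4 + 8 \left(2 - 4\right) \left(-5\right)\right) = -3 + \left(4 + 8 \left(-2\right) \left(-5\right)\right) = -3 + \left(4 - -80\right) = -3 + \left(4 + 80\right) = -3 + 84 = 81$)
$- 94 K = \left(-94\right) 81 = -7614$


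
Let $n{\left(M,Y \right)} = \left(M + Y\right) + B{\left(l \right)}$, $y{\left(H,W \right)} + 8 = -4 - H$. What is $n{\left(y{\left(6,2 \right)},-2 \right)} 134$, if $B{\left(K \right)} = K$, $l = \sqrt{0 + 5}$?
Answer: $-2680 + 134 \sqrt{5} \approx -2380.4$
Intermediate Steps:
$y{\left(H,W \right)} = -12 - H$ ($y{\left(H,W \right)} = -8 - \left(4 + H\right) = -12 - H$)
$l = \sqrt{5} \approx 2.2361$
$n{\left(M,Y \right)} = M + Y + \sqrt{5}$ ($n{\left(M,Y \right)} = \left(M + Y\right) + \sqrt{5} = M + Y + \sqrt{5}$)
$n{\left(y{\left(6,2 \right)},-2 \right)} 134 = \left(\left(-12 - 6\right) - 2 + \sqrt{5}\right) 134 = \left(-18 - 2 + \sqrt{5}\right) 134 = \left(-20 + \sqrt{5}\right) 134 = -2680 + 134 \sqrt{5}$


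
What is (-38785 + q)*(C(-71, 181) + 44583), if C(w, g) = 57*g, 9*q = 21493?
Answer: -1998189200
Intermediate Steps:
q = 21493/9 (q = (1/9)*21493 = 21493/9 ≈ 2388.1)
(-38785 + q)*(C(-71, 181) + 44583) = (-38785 + 21493/9)*(57*181 + 44583) = -327572*(10317 + 44583)/9 = -327572/9*54900 = -1998189200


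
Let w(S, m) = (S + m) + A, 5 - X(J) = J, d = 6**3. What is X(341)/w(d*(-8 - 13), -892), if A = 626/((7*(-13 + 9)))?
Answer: 1568/25435 ≈ 0.061647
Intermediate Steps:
A = -313/14 (A = 626/((7*(-4))) = 626/(-28) = 626*(-1/28) = -313/14 ≈ -22.357)
d = 216
X(J) = 5 - J
w(S, m) = -313/14 + S + m (w(S, m) = (S + m) - 313/14 = -313/14 + S + m)
X(341)/w(d*(-8 - 13), -892) = (5 - 1*341)/(-313/14 + 216*(-8 - 13) - 892) = (5 - 341)/(-313/14 + 216*(-21) - 892) = -336/(-313/14 - 4536 - 892) = -336/(-76305/14) = -336*(-14/76305) = 1568/25435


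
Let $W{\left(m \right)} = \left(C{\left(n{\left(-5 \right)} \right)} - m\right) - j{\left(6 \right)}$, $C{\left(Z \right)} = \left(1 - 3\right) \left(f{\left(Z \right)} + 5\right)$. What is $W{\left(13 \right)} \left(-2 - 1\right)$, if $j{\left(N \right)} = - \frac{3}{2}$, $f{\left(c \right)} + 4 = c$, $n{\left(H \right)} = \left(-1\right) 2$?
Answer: $\frac{57}{2} \approx 28.5$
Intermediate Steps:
$n{\left(H \right)} = -2$
$f{\left(c \right)} = -4 + c$
$j{\left(N \right)} = - \frac{3}{2}$ ($j{\left(N \right)} = \left(-3\right) \frac{1}{2} = - \frac{3}{2}$)
$C{\left(Z \right)} = -2 - 2 Z$ ($C{\left(Z \right)} = \left(1 - 3\right) \left(\left(-4 + Z\right) + 5\right) = - 2 \left(1 + Z\right) = -2 - 2 Z$)
$W{\left(m \right)} = \frac{7}{2} - m$ ($W{\left(m \right)} = \left(\left(-2 - -4\right) - m\right) - - \frac{3}{2} = \left(\left(-2 + 4\right) - m\right) + \frac{3}{2} = \left(2 - m\right) + \frac{3}{2} = \frac{7}{2} - m$)
$W{\left(13 \right)} \left(-2 - 1\right) = \left(\frac{7}{2} - 13\right) \left(-2 - 1\right) = \left(- \frac{19}{2}\right) \left(-3\right) = \frac{57}{2}$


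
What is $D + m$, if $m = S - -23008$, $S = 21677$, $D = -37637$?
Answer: $7048$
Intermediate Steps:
$m = 44685$ ($m = 21677 - -23008 = 21677 + 23008 = 44685$)
$D + m = -37637 + 44685 = 7048$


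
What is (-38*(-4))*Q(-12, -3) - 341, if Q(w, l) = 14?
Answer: 1787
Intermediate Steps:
(-38*(-4))*Q(-12, -3) - 341 = -38*(-4)*14 - 341 = 152*14 - 341 = 2128 - 341 = 1787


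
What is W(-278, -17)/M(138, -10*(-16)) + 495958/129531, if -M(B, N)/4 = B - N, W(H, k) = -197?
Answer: 18126697/11398728 ≈ 1.5902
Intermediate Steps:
M(B, N) = -4*B + 4*N (M(B, N) = -4*(B - N) = -4*B + 4*N)
W(-278, -17)/M(138, -10*(-16)) + 495958/129531 = -197/(-4*138 + 4*(-10*(-16))) + 495958/129531 = -197/(-552 + 4*160) + 495958*(1/129531) = -197/(-552 + 640) + 495958/129531 = -197/88 + 495958/129531 = 18126697/11398728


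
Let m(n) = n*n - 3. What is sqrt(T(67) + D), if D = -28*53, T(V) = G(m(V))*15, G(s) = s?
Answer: sqrt(65806) ≈ 256.53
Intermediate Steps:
m(n) = -3 + n**2 (m(n) = n**2 - 3 = -3 + n**2)
T(V) = -45 + 15*V**2 (T(V) = (-3 + V**2)*15 = -45 + 15*V**2)
D = -1484
sqrt(T(67) + D) = sqrt((-45 + 15*67**2) - 1484) = sqrt((-45 + 15*4489) - 1484) = sqrt((-45 + 67335) - 1484) = sqrt(67290 - 1484) = sqrt(65806)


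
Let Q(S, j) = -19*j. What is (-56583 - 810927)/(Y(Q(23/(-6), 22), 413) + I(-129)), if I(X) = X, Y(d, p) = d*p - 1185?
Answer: 433755/86974 ≈ 4.9872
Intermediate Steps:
Y(d, p) = -1185 + d*p
(-56583 - 810927)/(Y(Q(23/(-6), 22), 413) + I(-129)) = (-56583 - 810927)/((-1185 - 19*22*413) - 129) = -867510/((-1185 - 418*413) - 129) = -867510/((-1185 - 172634) - 129) = -867510/(-173819 - 129) = -867510/(-173948) = -867510*(-1/173948) = 433755/86974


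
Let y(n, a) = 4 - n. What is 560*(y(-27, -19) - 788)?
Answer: -423920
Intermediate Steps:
560*(y(-27, -19) - 788) = 560*((4 - 1*(-27)) - 788) = 560*((4 + 27) - 788) = 560*(31 - 788) = 560*(-757) = -423920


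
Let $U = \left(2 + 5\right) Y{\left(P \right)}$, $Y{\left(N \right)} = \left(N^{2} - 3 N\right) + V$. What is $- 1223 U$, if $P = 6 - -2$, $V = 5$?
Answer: $-385245$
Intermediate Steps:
$P = 8$ ($P = 6 + 2 = 8$)
$Y{\left(N \right)} = 5 + N^{2} - 3 N$ ($Y{\left(N \right)} = \left(N^{2} - 3 N\right) + 5 = 5 + N^{2} - 3 N$)
$U = 315$ ($U = \left(2 + 5\right) \left(5 + 8^{2} - 24\right) = 7 \left(5 + 64 - 24\right) = 7 \cdot 45 = 315$)
$- 1223 U = \left(-1223\right) 315 = -385245$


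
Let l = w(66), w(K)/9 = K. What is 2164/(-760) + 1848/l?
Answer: 451/1710 ≈ 0.26374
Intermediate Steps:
w(K) = 9*K
l = 594 (l = 9*66 = 594)
2164/(-760) + 1848/l = 2164/(-760) + 1848/594 = 2164*(-1/760) + 1848*(1/594) = -541/190 + 28/9 = 451/1710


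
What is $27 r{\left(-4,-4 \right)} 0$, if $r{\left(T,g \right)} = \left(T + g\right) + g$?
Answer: $0$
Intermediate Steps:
$r{\left(T,g \right)} = T + 2 g$
$27 r{\left(-4,-4 \right)} 0 = 27 \left(-4 + 2 \left(-4\right)\right) 0 = 27 \left(-4 - 8\right) 0 = 27 \left(-12\right) 0 = \left(-324\right) 0 = 0$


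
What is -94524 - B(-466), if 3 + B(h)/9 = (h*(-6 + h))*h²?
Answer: -429875163105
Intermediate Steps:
B(h) = -27 + 9*h³*(-6 + h) (B(h) = -27 + 9*((h*(-6 + h))*h²) = -27 + 9*(h³*(-6 + h)) = -27 + 9*h³*(-6 + h))
-94524 - B(-466) = -94524 - (-27 - 54*(-466)³ + 9*(-466)⁴) = -94524 - (-27 - 54*(-101194696) + 9*47156728336) = -94524 - (-27 + 5464513584 + 424410555024) = -94524 - 1*429875068581 = -94524 - 429875068581 = -429875163105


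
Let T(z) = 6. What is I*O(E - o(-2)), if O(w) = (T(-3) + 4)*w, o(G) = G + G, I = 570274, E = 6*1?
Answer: 57027400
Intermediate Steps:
E = 6
o(G) = 2*G
O(w) = 10*w (O(w) = (6 + 4)*w = 10*w)
I*O(E - o(-2)) = 570274*(10*(6 - 2*(-2))) = 570274*(10*(6 - 1*(-4))) = 570274*(10*(6 + 4)) = 570274*(10*10) = 570274*100 = 57027400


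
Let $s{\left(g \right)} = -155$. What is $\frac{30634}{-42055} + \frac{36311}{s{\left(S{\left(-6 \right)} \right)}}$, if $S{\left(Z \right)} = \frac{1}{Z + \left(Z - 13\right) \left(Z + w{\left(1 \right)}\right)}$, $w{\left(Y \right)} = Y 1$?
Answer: $- \frac{61272295}{260741} \approx -234.99$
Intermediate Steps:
$w{\left(Y \right)} = Y$
$S{\left(Z \right)} = \frac{1}{Z + \left(1 + Z\right) \left(-13 + Z\right)}$ ($S{\left(Z \right)} = \frac{1}{Z + \left(Z - 13\right) \left(Z + 1\right)} = \frac{1}{Z + \left(-13 + Z\right) \left(1 + Z\right)} = \frac{1}{Z + \left(1 + Z\right) \left(-13 + Z\right)}$)
$\frac{30634}{-42055} + \frac{36311}{s{\left(S{\left(-6 \right)} \right)}} = \frac{30634}{-42055} + \frac{36311}{-155} = 30634 \left(- \frac{1}{42055}\right) + 36311 \left(- \frac{1}{155}\right) = - \frac{30634}{42055} - \frac{36311}{155} = - \frac{61272295}{260741}$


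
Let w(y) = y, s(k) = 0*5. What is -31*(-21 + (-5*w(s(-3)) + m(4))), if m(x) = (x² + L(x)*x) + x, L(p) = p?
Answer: -465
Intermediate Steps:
s(k) = 0
m(x) = x + 2*x² (m(x) = (x² + x*x) + x = (x² + x²) + x = 2*x² + x = x + 2*x²)
-31*(-21 + (-5*w(s(-3)) + m(4))) = -31*(-21 + (-5*0 + 4*(1 + 2*4))) = -31*(-21 + (0 + 4*(1 + 8))) = -31*(-21 + (0 + 4*9)) = -31*(-21 + (0 + 36)) = -31*(-21 + 36) = -31*15 = -465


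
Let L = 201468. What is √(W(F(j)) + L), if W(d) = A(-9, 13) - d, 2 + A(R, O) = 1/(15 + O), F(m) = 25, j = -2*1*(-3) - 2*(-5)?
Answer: √39482443/14 ≈ 448.82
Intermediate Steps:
j = 16 (j = -2*(-3) + 10 = 6 + 10 = 16)
A(R, O) = -2 + 1/(15 + O)
W(d) = -55/28 - d (W(d) = (-29 - 2*13)/(15 + 13) - d = (-29 - 26)/28 - d = (1/28)*(-55) - d = -55/28 - d)
√(W(F(j)) + L) = √((-55/28 - 1*25) + 201468) = √((-55/28 - 25) + 201468) = √(-755/28 + 201468) = √(5640349/28) = √39482443/14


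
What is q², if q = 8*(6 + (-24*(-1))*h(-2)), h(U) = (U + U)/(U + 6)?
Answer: 20736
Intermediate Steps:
h(U) = 2*U/(6 + U) (h(U) = (2*U)/(6 + U) = 2*U/(6 + U))
q = -144 (q = 8*(6 + (-24*(-1))*(2*(-2)/(6 - 2))) = 8*(6 + (-4*(-6))*(2*(-2)/4)) = 8*(6 + 24*(2*(-2)*(¼))) = 8*(6 + 24*(-1)) = 8*(6 - 24) = 8*(-18) = -144)
q² = (-144)² = 20736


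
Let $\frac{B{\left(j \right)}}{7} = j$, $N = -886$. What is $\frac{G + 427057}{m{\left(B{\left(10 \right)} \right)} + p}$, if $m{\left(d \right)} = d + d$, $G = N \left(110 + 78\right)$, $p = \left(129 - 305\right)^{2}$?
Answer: $\frac{260489}{31116} \approx 8.3716$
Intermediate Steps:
$B{\left(j \right)} = 7 j$
$p = 30976$ ($p = \left(-176\right)^{2} = 30976$)
$G = -166568$ ($G = - 886 \left(110 + 78\right) = \left(-886\right) 188 = -166568$)
$m{\left(d \right)} = 2 d$
$\frac{G + 427057}{m{\left(B{\left(10 \right)} \right)} + p} = \frac{-166568 + 427057}{2 \cdot 7 \cdot 10 + 30976} = \frac{260489}{2 \cdot 70 + 30976} = \frac{260489}{140 + 30976} = \frac{260489}{31116}$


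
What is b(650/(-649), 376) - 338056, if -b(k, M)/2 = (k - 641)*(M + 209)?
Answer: 268092686/649 ≈ 4.1309e+5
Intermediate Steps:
b(k, M) = -2*(-641 + k)*(209 + M) (b(k, M) = -2*(k - 641)*(M + 209) = -2*(-641 + k)*(209 + M))
b(650/(-649), 376) - 338056 = (267938 - 271700/(-649) + 1282*376 - 2*376*650/(-649)) - 338056 = (267938 - 271700*(-1)/649 + 482032 - 2*376*650*(-1/649)) - 338056 = (267938 - 418*(-650/649) + 482032 - 2*376*(-650/649)) - 338056 = (267938 + 24700/59 + 482032 + 488800/649) - 338056 = 487491030/649 - 338056 = 268092686/649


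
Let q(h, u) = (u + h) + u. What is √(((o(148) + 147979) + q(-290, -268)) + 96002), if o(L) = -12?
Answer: √243143 ≈ 493.10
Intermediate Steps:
q(h, u) = h + 2*u (q(h, u) = (h + u) + u = h + 2*u)
√(((o(148) + 147979) + q(-290, -268)) + 96002) = √(((-12 + 147979) + (-290 + 2*(-268))) + 96002) = √((147967 + (-290 - 536)) + 96002) = √((147967 - 826) + 96002) = √(147141 + 96002) = √243143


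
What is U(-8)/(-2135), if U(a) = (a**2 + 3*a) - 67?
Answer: 27/2135 ≈ 0.012646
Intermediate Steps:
U(a) = -67 + a**2 + 3*a
U(-8)/(-2135) = (-67 + (-8)**2 + 3*(-8))/(-2135) = (-67 + 64 - 24)*(-1/2135) = -27*(-1/2135) = 27/2135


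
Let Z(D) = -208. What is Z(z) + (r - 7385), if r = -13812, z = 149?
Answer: -21405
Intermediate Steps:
Z(z) + (r - 7385) = -208 + (-13812 - 7385) = -208 - 21197 = -21405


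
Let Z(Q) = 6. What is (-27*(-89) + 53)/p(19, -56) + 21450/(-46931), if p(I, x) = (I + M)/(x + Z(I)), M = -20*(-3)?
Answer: -5764821350/3707549 ≈ -1554.9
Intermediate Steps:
M = 60
p(I, x) = (60 + I)/(6 + x) (p(I, x) = (I + 60)/(x + 6) = (60 + I)/(6 + x))
(-27*(-89) + 53)/p(19, -56) + 21450/(-46931) = (-27*(-89) + 53)/(((60 + 19)/(6 - 56))) + 21450/(-46931) = (2403 + 53)/((79/(-50))) + 21450*(-1/46931) = 2456/((-1/50*79)) - 21450/46931 = 2456/(-79/50) - 21450/46931 = 2456*(-50/79) - 21450/46931 = -122800/79 - 21450/46931 = -5764821350/3707549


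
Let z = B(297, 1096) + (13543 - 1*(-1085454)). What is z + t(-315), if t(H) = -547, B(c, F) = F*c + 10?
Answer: 1423972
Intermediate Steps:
B(c, F) = 10 + F*c
z = 1424519 (z = (10 + 1096*297) + (13543 - 1*(-1085454)) = (10 + 325512) + (13543 + 1085454) = 325522 + 1098997 = 1424519)
z + t(-315) = 1424519 - 547 = 1423972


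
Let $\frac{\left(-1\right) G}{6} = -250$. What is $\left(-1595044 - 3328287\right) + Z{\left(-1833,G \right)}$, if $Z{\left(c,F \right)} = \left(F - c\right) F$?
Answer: $76169$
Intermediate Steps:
$G = 1500$ ($G = \left(-6\right) \left(-250\right) = 1500$)
$Z{\left(c,F \right)} = F \left(F - c\right)$
$\left(-1595044 - 3328287\right) + Z{\left(-1833,G \right)} = \left(-1595044 - 3328287\right) + 1500 \left(1500 - -1833\right) = -4923331 + 1500 \left(1500 + 1833\right) = -4923331 + 1500 \cdot 3333 = -4923331 + 4999500 = 76169$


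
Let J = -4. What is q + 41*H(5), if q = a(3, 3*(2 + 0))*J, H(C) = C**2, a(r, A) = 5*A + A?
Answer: 881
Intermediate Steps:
a(r, A) = 6*A
q = -144 (q = (6*(3*(2 + 0)))*(-4) = (6*(3*2))*(-4) = (6*6)*(-4) = 36*(-4) = -144)
q + 41*H(5) = -144 + 41*5**2 = -144 + 41*25 = -144 + 1025 = 881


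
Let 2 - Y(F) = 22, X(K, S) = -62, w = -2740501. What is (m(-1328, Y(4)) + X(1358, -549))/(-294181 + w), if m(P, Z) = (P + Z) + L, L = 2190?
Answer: -390/1517341 ≈ -0.00025703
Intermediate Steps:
Y(F) = -20 (Y(F) = 2 - 1*22 = 2 - 22 = -20)
m(P, Z) = 2190 + P + Z (m(P, Z) = (P + Z) + 2190 = 2190 + P + Z)
(m(-1328, Y(4)) + X(1358, -549))/(-294181 + w) = ((2190 - 1328 - 20) - 62)/(-294181 - 2740501) = (842 - 62)/(-3034682) = 780*(-1/3034682) = -390/1517341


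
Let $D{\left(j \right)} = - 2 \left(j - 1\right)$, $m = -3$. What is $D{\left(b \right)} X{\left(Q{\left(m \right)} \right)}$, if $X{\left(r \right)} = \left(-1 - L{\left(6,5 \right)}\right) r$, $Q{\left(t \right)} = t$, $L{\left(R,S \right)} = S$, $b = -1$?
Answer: $72$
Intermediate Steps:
$D{\left(j \right)} = 2 - 2 j$ ($D{\left(j \right)} = - 2 \left(-1 + j\right) = 2 - 2 j$)
$X{\left(r \right)} = - 6 r$ ($X{\left(r \right)} = \left(-1 - 5\right) r = - 6 r$)
$D{\left(b \right)} X{\left(Q{\left(m \right)} \right)} = \left(2 - -2\right) \left(\left(-6\right) \left(-3\right)\right) = \left(2 + 2\right) 18 = 4 \cdot 18 = 72$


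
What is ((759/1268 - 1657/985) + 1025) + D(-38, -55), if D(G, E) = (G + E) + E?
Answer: 1094001999/1248980 ≈ 875.92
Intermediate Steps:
D(G, E) = G + 2*E (D(G, E) = (E + G) + E = G + 2*E)
((759/1268 - 1657/985) + 1025) + D(-38, -55) = ((759/1268 - 1657/985) + 1025) + (-38 + 2*(-55)) = ((759*(1/1268) - 1657*1/985) + 1025) + (-38 - 110) = ((759/1268 - 1657/985) + 1025) - 148 = (-1353461/1248980 + 1025) - 148 = 1278851039/1248980 - 148 = 1094001999/1248980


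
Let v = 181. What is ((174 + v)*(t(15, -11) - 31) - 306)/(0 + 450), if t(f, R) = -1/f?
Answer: -17002/675 ≈ -25.188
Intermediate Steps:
((174 + v)*(t(15, -11) - 31) - 306)/(0 + 450) = ((174 + 181)*(-1/15 - 31) - 306)/(0 + 450) = (355*(-1*1/15 - 31) - 306)/450 = (355*(-1/15 - 31) - 306)*(1/450) = (355*(-466/15) - 306)*(1/450) = (-33086/3 - 306)*(1/450) = -34004/3*1/450 = -17002/675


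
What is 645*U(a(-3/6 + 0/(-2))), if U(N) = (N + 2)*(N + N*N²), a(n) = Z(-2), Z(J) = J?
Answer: 0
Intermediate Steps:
a(n) = -2
U(N) = (2 + N)*(N + N³)
645*U(a(-3/6 + 0/(-2))) = 645*(-2*(2 - 2 + (-2)³ + 2*(-2)²)) = 645*(-2*(2 - 2 - 8 + 2*4)) = 645*(-2*(2 - 2 - 8 + 8)) = 645*(-2*0) = 645*0 = 0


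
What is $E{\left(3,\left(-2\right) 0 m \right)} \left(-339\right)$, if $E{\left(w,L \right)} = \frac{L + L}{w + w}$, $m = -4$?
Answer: $0$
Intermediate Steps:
$E{\left(w,L \right)} = \frac{L}{w}$ ($E{\left(w,L \right)} = \frac{2 L}{2 w} = 2 L \frac{1}{2 w} = \frac{L}{w}$)
$E{\left(3,\left(-2\right) 0 m \right)} \left(-339\right) = \frac{\left(-2\right) 0 \left(-4\right)}{3} \left(-339\right) = 0 \left(-4\right) \frac{1}{3} \left(-339\right) = 0 \cdot \frac{1}{3} \left(-339\right) = 0 \left(-339\right) = 0$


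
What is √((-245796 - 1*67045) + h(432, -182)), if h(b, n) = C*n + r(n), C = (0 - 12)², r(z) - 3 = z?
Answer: 18*I*√1047 ≈ 582.43*I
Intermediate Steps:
r(z) = 3 + z
C = 144 (C = (-12)² = 144)
h(b, n) = 3 + 145*n (h(b, n) = 144*n + (3 + n) = 3 + 145*n)
√((-245796 - 1*67045) + h(432, -182)) = √((-245796 - 1*67045) + (3 + 145*(-182))) = √((-245796 - 67045) + (3 - 26390)) = √(-312841 - 26387) = √(-339228) = 18*I*√1047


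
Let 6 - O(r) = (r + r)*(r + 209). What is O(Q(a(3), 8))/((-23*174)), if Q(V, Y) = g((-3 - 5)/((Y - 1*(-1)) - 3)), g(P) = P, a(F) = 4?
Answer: -2519/18009 ≈ -0.13987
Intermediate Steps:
Q(V, Y) = -8/(-2 + Y) (Q(V, Y) = (-3 - 5)/((Y - 1*(-1)) - 3) = -8/((Y + 1) - 3) = -8/((1 + Y) - 3) = -8/(-2 + Y))
O(r) = 6 - 2*r*(209 + r) (O(r) = 6 - (r + r)*(r + 209) = 6 - 2*r*(209 + r))
O(Q(a(3), 8))/((-23*174)) = (6 - (-3344)/(-2 + 8) - 2*64/(-2 + 8)²)/((-23*174)) = (6 - (-3344)/6 - 2*(-8/6)²)/(-4002) = (6 - (-3344)/6 - 2*(-8*⅙)²)*(-1/4002) = (6 - 418*(-4/3) - 2*(-4/3)²)*(-1/4002) = (6 + 1672/3 - 2*16/9)*(-1/4002) = (6 + 1672/3 - 32/9)*(-1/4002) = (5038/9)*(-1/4002) = -2519/18009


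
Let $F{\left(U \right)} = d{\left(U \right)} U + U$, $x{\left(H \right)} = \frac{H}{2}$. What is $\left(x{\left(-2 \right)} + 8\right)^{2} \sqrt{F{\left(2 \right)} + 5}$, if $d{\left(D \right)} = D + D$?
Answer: $49 \sqrt{15} \approx 189.78$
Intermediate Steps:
$d{\left(D \right)} = 2 D$
$x{\left(H \right)} = \frac{H}{2}$ ($x{\left(H \right)} = H \frac{1}{2} = \frac{H}{2}$)
$F{\left(U \right)} = U + 2 U^{2}$ ($F{\left(U \right)} = 2 U U + U = 2 U^{2} + U = U + 2 U^{2}$)
$\left(x{\left(-2 \right)} + 8\right)^{2} \sqrt{F{\left(2 \right)} + 5} = \left(\frac{1}{2} \left(-2\right) + 8\right)^{2} \sqrt{2 \left(1 + 2 \cdot 2\right) + 5} = \left(-1 + 8\right)^{2} \sqrt{2 \left(1 + 4\right) + 5} = 7^{2} \sqrt{2 \cdot 5 + 5} = 49 \sqrt{10 + 5} = 49 \sqrt{15}$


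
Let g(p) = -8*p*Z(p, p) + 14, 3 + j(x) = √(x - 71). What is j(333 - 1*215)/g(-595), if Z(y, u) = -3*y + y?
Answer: -1/1888138 + √47/5664414 ≈ 6.8068e-7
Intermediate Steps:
j(x) = -3 + √(-71 + x) (j(x) = -3 + √(x - 71) = -3 + √(-71 + x))
Z(y, u) = -2*y
g(p) = 14 + 16*p² (g(p) = -8*p*(-2*p) + 14 = -(-16)*p² + 14 = 16*p² + 14 = 14 + 16*p²)
j(333 - 1*215)/g(-595) = (-3 + √(-71 + (333 - 1*215)))/(14 + 16*(-595)²) = (-3 + √(-71 + (333 - 215)))/(14 + 16*354025) = (-3 + √(-71 + 118))/(14 + 5664400) = (-3 + √47)/5664414 = (-3 + √47)*(1/5664414) = -1/1888138 + √47/5664414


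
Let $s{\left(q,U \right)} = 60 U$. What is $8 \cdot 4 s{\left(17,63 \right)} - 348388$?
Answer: $-227428$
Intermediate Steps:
$8 \cdot 4 s{\left(17,63 \right)} - 348388 = 8 \cdot 4 \cdot 60 \cdot 63 - 348388 = 32 \cdot 3780 - 348388 = 120960 - 348388 = -227428$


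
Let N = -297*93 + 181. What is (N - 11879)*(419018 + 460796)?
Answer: -34593406666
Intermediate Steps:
N = -27440 (N = -27621 + 181 = -27440)
(N - 11879)*(419018 + 460796) = (-27440 - 11879)*(419018 + 460796) = -39319*879814 = -34593406666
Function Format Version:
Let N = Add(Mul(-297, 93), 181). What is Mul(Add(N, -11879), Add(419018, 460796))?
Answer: -34593406666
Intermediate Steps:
N = -27440 (N = Add(-27621, 181) = -27440)
Mul(Add(N, -11879), Add(419018, 460796)) = Mul(Add(-27440, -11879), Add(419018, 460796)) = Mul(-39319, 879814) = -34593406666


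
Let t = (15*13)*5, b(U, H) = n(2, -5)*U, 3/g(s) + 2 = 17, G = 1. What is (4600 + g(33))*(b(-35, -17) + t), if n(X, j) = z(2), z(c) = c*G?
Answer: 4163181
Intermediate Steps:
g(s) = ⅕ (g(s) = 3/(-2 + 17) = 3/15 = 3*(1/15) = ⅕)
z(c) = c (z(c) = c*1 = c)
n(X, j) = 2
b(U, H) = 2*U
t = 975 (t = 195*5 = 975)
(4600 + g(33))*(b(-35, -17) + t) = (4600 + ⅕)*(2*(-35) + 975) = 23001*(-70 + 975)/5 = (23001/5)*905 = 4163181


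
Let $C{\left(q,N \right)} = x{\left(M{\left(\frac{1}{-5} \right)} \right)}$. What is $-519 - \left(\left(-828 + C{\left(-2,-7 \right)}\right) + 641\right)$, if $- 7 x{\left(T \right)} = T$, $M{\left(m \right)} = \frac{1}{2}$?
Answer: $- \frac{4647}{14} \approx -331.93$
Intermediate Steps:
$M{\left(m \right)} = \frac{1}{2}$
$x{\left(T \right)} = - \frac{T}{7}$
$C{\left(q,N \right)} = - \frac{1}{14}$ ($C{\left(q,N \right)} = \left(- \frac{1}{7}\right) \frac{1}{2} = - \frac{1}{14}$)
$-519 - \left(\left(-828 + C{\left(-2,-7 \right)}\right) + 641\right) = -519 - \left(\left(-828 - \frac{1}{14}\right) + 641\right) = -519 - \left(- \frac{11593}{14} + 641\right) = -519 - - \frac{2619}{14} = -519 + \frac{2619}{14} = - \frac{4647}{14}$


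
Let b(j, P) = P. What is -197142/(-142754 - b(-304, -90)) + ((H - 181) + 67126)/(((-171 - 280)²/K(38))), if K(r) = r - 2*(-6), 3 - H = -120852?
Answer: 689856919971/14509000132 ≈ 47.547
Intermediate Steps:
H = 120855 (H = 3 - 1*(-120852) = 3 + 120852 = 120855)
K(r) = 12 + r (K(r) = r + 12 = 12 + r)
-197142/(-142754 - b(-304, -90)) + ((H - 181) + 67126)/(((-171 - 280)²/K(38))) = -197142/(-142754 - 1*(-90)) + ((120855 - 181) + 67126)/(((-171 - 280)²/(12 + 38))) = -197142/(-142754 + 90) + (120674 + 67126)/(((-451)²/50)) = -197142/(-142664) + 187800/((203401*(1/50))) = -197142*(-1/142664) + 187800/(203401/50) = 98571/71332 + 187800*(50/203401) = 98571/71332 + 9390000/203401 = 689856919971/14509000132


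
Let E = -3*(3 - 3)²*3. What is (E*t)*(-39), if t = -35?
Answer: 0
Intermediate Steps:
E = 0 (E = -3*0²*3 = -3*0*3 = 0*3 = 0)
(E*t)*(-39) = (0*(-35))*(-39) = 0*(-39) = 0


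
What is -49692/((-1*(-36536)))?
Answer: -12423/9134 ≈ -1.3601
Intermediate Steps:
-49692/((-1*(-36536))) = -49692/36536 = -49692*1/36536 = -12423/9134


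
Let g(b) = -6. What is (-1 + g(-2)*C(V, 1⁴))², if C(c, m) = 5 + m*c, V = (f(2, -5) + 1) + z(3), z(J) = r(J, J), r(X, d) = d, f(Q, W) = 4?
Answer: 6241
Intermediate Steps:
z(J) = J
V = 8 (V = (4 + 1) + 3 = 5 + 3 = 8)
C(c, m) = 5 + c*m
(-1 + g(-2)*C(V, 1⁴))² = (-1 - 6*(5 + 8*1⁴))² = (-1 - 6*(5 + 8*1))² = (-1 - 6*(5 + 8))² = (-1 - 6*13)² = (-1 - 78)² = (-79)² = 6241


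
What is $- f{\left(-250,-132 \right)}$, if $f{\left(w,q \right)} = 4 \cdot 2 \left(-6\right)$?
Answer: $48$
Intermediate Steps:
$f{\left(w,q \right)} = -48$ ($f{\left(w,q \right)} = 8 \left(-6\right) = -48$)
$- f{\left(-250,-132 \right)} = \left(-1\right) \left(-48\right) = 48$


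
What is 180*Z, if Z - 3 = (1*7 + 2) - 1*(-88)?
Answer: 18000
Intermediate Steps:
Z = 100 (Z = 3 + ((1*7 + 2) - 1*(-88)) = 3 + ((7 + 2) + 88) = 3 + (9 + 88) = 3 + 97 = 100)
180*Z = 180*100 = 18000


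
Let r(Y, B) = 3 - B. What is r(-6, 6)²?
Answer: 9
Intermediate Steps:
r(-6, 6)² = (3 - 1*6)² = (3 - 6)² = (-3)² = 9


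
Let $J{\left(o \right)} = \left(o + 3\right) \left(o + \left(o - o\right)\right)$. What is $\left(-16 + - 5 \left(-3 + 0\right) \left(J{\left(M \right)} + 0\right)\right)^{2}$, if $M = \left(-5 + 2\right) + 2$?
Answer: $2116$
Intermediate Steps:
$M = -1$ ($M = -3 + 2 = -1$)
$J{\left(o \right)} = o \left(3 + o\right)$ ($J{\left(o \right)} = \left(3 + o\right) \left(o + 0\right) = \left(3 + o\right) o = o \left(3 + o\right)$)
$\left(-16 + - 5 \left(-3 + 0\right) \left(J{\left(M \right)} + 0\right)\right)^{2} = \left(-16 + - 5 \left(-3 + 0\right) \left(- (3 - 1) + 0\right)\right)^{2} = \left(-16 + \left(-5\right) \left(-3\right) \left(\left(-1\right) 2 + 0\right)\right)^{2} = \left(-16 + 15 \left(-2 + 0\right)\right)^{2} = \left(-16 + 15 \left(-2\right)\right)^{2} = \left(-16 - 30\right)^{2} = \left(-46\right)^{2} = 2116$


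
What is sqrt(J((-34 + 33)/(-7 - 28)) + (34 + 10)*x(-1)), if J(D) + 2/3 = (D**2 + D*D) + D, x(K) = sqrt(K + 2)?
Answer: sqrt(478083)/105 ≈ 6.5851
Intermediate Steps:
x(K) = sqrt(2 + K)
J(D) = -2/3 + D + 2*D**2 (J(D) = -2/3 + ((D**2 + D*D) + D) = -2/3 + ((D**2 + D**2) + D) = -2/3 + (2*D**2 + D) = -2/3 + (D + 2*D**2) = -2/3 + D + 2*D**2)
sqrt(J((-34 + 33)/(-7 - 28)) + (34 + 10)*x(-1)) = sqrt((-2/3 + (-34 + 33)/(-7 - 28) + 2*((-34 + 33)/(-7 - 28))**2) + (34 + 10)*sqrt(2 - 1)) = sqrt((-2/3 - 1/(-35) + 2*(-1/(-35))**2) + 44*sqrt(1)) = sqrt((-2/3 - 1*(-1/35) + 2*(-1*(-1/35))**2) + 44*1) = sqrt((-2/3 + 1/35 + 2*(1/35)**2) + 44) = sqrt((-2/3 + 1/35 + 2*(1/1225)) + 44) = sqrt((-2/3 + 1/35 + 2/1225) + 44) = sqrt(-2339/3675 + 44) = sqrt(159361/3675) = sqrt(478083)/105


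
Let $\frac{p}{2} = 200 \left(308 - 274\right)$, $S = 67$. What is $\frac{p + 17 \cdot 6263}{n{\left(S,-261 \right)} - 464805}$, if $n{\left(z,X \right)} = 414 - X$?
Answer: $- \frac{120071}{464130} \approx -0.2587$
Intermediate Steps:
$p = 13600$ ($p = 2 \cdot 200 \left(308 - 274\right) = 2 \cdot 200 \cdot 34 = 2 \cdot 6800 = 13600$)
$\frac{p + 17 \cdot 6263}{n{\left(S,-261 \right)} - 464805} = \frac{13600 + 17 \cdot 6263}{\left(414 - -261\right) - 464805} = \frac{13600 + 106471}{\left(414 + 261\right) - 464805} = \frac{120071}{675 - 464805} = \frac{120071}{-464130} = 120071 \left(- \frac{1}{464130}\right) = - \frac{120071}{464130}$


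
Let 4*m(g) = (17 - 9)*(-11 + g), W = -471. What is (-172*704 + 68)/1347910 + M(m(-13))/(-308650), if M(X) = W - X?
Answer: -3678265707/41603242150 ≈ -0.088413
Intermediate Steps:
m(g) = -22 + 2*g (m(g) = ((17 - 9)*(-11 + g))/4 = (8*(-11 + g))/4 = (-88 + 8*g)/4 = -22 + 2*g)
M(X) = -471 - X
(-172*704 + 68)/1347910 + M(m(-13))/(-308650) = (-172*704 + 68)/1347910 + (-471 - (-22 + 2*(-13)))/(-308650) = (-121088 + 68)*(1/1347910) + (-471 - (-22 - 26))*(-1/308650) = -121020*1/1347910 + (-471 - 1*(-48))*(-1/308650) = -12102/134791 + (-471 + 48)*(-1/308650) = -12102/134791 - 423*(-1/308650) = -12102/134791 + 423/308650 = -3678265707/41603242150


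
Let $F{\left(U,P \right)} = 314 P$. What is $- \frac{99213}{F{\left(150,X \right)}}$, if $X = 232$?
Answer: $- \frac{99213}{72848} \approx -1.3619$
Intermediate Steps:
$- \frac{99213}{F{\left(150,X \right)}} = - \frac{99213}{314 \cdot 232} = - \frac{99213}{72848}$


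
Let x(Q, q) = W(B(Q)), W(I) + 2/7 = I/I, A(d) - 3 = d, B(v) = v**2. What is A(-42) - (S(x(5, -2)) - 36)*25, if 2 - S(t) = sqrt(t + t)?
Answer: 811 + 25*sqrt(70)/7 ≈ 840.88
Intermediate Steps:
A(d) = 3 + d
W(I) = 5/7 (W(I) = -2/7 + I/I = -2/7 + 1 = 5/7)
x(Q, q) = 5/7
S(t) = 2 - sqrt(2)*sqrt(t) (S(t) = 2 - sqrt(t + t) = 2 - sqrt(2*t) = 2 - sqrt(2)*sqrt(t))
A(-42) - (S(x(5, -2)) - 36)*25 = (3 - 42) - ((2 - sqrt(2)*sqrt(5/7)) - 36)*25 = -39 - ((2 - sqrt(2)*sqrt(35)/7) - 36)*25 = -39 - ((2 - sqrt(70)/7) - 36)*25 = -39 - (-34 - sqrt(70)/7)*25 = -39 - (-850 - 25*sqrt(70)/7) = -39 + (850 + 25*sqrt(70)/7) = 811 + 25*sqrt(70)/7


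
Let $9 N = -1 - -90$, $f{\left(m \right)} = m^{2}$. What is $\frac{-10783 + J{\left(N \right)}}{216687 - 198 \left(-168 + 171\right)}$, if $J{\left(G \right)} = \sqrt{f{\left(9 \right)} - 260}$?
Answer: $- \frac{10783}{216093} + \frac{i \sqrt{179}}{216093} \approx -0.0499 + 6.1914 \cdot 10^{-5} i$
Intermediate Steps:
$N = \frac{89}{9}$ ($N = \frac{-1 - -90}{9} = \frac{-1 + 90}{9} = \frac{1}{9} \cdot 89 = \frac{89}{9} \approx 9.8889$)
$J{\left(G \right)} = i \sqrt{179}$ ($J{\left(G \right)} = \sqrt{9^{2} - 260} = \sqrt{81 - 260} = \sqrt{-179} = i \sqrt{179}$)
$\frac{-10783 + J{\left(N \right)}}{216687 - 198 \left(-168 + 171\right)} = \frac{-10783 + i \sqrt{179}}{216687 - 198 \left(-168 + 171\right)} = \frac{-10783 + i \sqrt{179}}{216687 - 594} = \frac{-10783 + i \sqrt{179}}{216093} = \left(-10783 + i \sqrt{179}\right) \frac{1}{216093} = - \frac{10783}{216093} + \frac{i \sqrt{179}}{216093}$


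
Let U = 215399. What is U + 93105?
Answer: 308504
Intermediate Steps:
U + 93105 = 215399 + 93105 = 308504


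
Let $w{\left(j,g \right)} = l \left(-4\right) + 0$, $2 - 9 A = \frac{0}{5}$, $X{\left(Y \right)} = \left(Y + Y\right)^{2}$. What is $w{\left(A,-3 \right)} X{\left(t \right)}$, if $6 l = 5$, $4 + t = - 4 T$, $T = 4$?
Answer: $- \frac{16000}{3} \approx -5333.3$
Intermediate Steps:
$t = -20$ ($t = -4 - 16 = -20$)
$X{\left(Y \right)} = 4 Y^{2}$ ($X{\left(Y \right)} = \left(2 Y\right)^{2} = 4 Y^{2}$)
$A = \frac{2}{9}$ ($A = \frac{2}{9} - \frac{0 \cdot \frac{1}{5}}{9} = \frac{2}{9} - 0 = \frac{2}{9} + 0 = \frac{2}{9} \approx 0.22222$)
$l = \frac{5}{6}$ ($l = \frac{1}{6} \cdot 5 = \frac{5}{6} \approx 0.83333$)
$w{\left(j,g \right)} = - \frac{10}{3}$ ($w{\left(j,g \right)} = \frac{5}{6} \left(-4\right) + 0 = - \frac{10}{3} + 0 = - \frac{10}{3}$)
$w{\left(A,-3 \right)} X{\left(t \right)} = - \frac{10 \cdot 4 \left(-20\right)^{2}}{3} = - \frac{10 \cdot 4 \cdot 400}{3} = \left(- \frac{10}{3}\right) 1600 = - \frac{16000}{3}$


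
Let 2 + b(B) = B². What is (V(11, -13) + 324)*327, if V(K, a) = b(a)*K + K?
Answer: 710244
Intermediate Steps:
b(B) = -2 + B²
V(K, a) = K + K*(-2 + a²) (V(K, a) = (-2 + a²)*K + K = K*(-2 + a²) + K = K + K*(-2 + a²))
(V(11, -13) + 324)*327 = (11*(-1 + (-13)²) + 324)*327 = (11*(-1 + 169) + 324)*327 = (11*168 + 324)*327 = (1848 + 324)*327 = 2172*327 = 710244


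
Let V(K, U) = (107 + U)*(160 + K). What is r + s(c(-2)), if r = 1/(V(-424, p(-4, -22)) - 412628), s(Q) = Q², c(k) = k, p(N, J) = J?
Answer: 1740271/435068 ≈ 4.0000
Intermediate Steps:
r = -1/435068 (r = 1/((17120 + 107*(-424) + 160*(-22) - 424*(-22)) - 412628) = 1/((17120 - 45368 - 3520 + 9328) - 412628) = 1/(-22440 - 412628) = 1/(-435068) = -1/435068 ≈ -2.2985e-6)
r + s(c(-2)) = -1/435068 + (-2)² = -1/435068 + 4 = 1740271/435068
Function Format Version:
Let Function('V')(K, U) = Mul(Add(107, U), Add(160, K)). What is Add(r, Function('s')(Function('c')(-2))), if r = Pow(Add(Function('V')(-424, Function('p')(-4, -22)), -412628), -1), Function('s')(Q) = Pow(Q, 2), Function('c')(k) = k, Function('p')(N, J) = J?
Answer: Rational(1740271, 435068) ≈ 4.0000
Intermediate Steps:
r = Rational(-1, 435068) (r = Pow(Add(Add(17120, Mul(107, -424), Mul(160, -22), Mul(-424, -22)), -412628), -1) = Pow(Add(Add(17120, -45368, -3520, 9328), -412628), -1) = Pow(Add(-22440, -412628), -1) = Pow(-435068, -1) = Rational(-1, 435068) ≈ -2.2985e-6)
Add(r, Function('s')(Function('c')(-2))) = Add(Rational(-1, 435068), Pow(-2, 2)) = Add(Rational(-1, 435068), 4) = Rational(1740271, 435068)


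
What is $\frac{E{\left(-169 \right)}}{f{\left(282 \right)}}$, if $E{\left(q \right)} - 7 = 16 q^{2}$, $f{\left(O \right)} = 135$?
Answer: $\frac{456983}{135} \approx 3385.1$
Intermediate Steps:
$E{\left(q \right)} = 7 + 16 q^{2}$
$\frac{E{\left(-169 \right)}}{f{\left(282 \right)}} = \frac{7 + 16 \left(-169\right)^{2}}{135} = \left(7 + 16 \cdot 28561\right) \frac{1}{135} = \left(7 + 456976\right) \frac{1}{135} = 456983 \cdot \frac{1}{135} = \frac{456983}{135}$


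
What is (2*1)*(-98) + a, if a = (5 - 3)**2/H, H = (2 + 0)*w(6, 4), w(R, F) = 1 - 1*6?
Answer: -982/5 ≈ -196.40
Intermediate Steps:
w(R, F) = -5 (w(R, F) = 1 - 6 = -5)
H = -10 (H = (2 + 0)*(-5) = 2*(-5) = -10)
a = -2/5 (a = (5 - 3)**2/(-10) = 2**2*(-1/10) = 4*(-1/10) = -2/5 ≈ -0.40000)
(2*1)*(-98) + a = (2*1)*(-98) - 2/5 = 2*(-98) - 2/5 = -196 - 2/5 = -982/5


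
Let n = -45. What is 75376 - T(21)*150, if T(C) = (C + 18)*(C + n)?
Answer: 215776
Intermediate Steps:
T(C) = (-45 + C)*(18 + C) (T(C) = (C + 18)*(C - 45) = (18 + C)*(-45 + C) = (-45 + C)*(18 + C))
75376 - T(21)*150 = 75376 - (-810 + 21**2 - 27*21)*150 = 75376 - (-810 + 441 - 567)*150 = 75376 - (-936)*150 = 75376 - 1*(-140400) = 75376 + 140400 = 215776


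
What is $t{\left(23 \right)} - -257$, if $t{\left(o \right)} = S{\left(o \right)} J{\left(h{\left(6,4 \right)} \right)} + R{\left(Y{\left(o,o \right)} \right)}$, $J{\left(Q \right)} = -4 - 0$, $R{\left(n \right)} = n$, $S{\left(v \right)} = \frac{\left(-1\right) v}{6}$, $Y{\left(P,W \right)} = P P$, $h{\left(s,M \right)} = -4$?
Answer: $\frac{2404}{3} \approx 801.33$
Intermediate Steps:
$Y{\left(P,W \right)} = P^{2}$
$S{\left(v \right)} = - \frac{v}{6}$ ($S{\left(v \right)} = - v \frac{1}{6} = - \frac{v}{6}$)
$J{\left(Q \right)} = -4$ ($J{\left(Q \right)} = -4 + 0 = -4$)
$t{\left(o \right)} = o^{2} + \frac{2 o}{3}$ ($t{\left(o \right)} = - \frac{o}{6} \left(-4\right) + o^{2} = \frac{2 o}{3} + o^{2} = o^{2} + \frac{2 o}{3}$)
$t{\left(23 \right)} - -257 = \frac{1}{3} \cdot 23 \left(2 + 3 \cdot 23\right) - -257 = \frac{1}{3} \cdot 23 \left(2 + 69\right) + 257 = \frac{1}{3} \cdot 23 \cdot 71 + 257 = \frac{1633}{3} + 257 = \frac{2404}{3}$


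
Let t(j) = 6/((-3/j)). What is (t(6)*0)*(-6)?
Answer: 0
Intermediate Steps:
t(j) = -2*j (t(j) = 6*(-j/3) = -2*j)
(t(6)*0)*(-6) = (-2*6*0)*(-6) = -12*0*(-6) = 0*(-6) = 0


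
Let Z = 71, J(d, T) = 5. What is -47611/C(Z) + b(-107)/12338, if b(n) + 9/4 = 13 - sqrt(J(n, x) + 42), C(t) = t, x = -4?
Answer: -2349695019/3503992 - sqrt(47)/12338 ≈ -670.58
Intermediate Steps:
b(n) = 43/4 - sqrt(47) (b(n) = -9/4 + (13 - sqrt(5 + 42)) = -9/4 + (13 - sqrt(47)) = 43/4 - sqrt(47))
-47611/C(Z) + b(-107)/12338 = -47611/71 + (43/4 - sqrt(47))/12338 = -47611*1/71 + (43/4 - sqrt(47))*(1/12338) = -47611/71 + (43/49352 - sqrt(47)/12338) = -2349695019/3503992 - sqrt(47)/12338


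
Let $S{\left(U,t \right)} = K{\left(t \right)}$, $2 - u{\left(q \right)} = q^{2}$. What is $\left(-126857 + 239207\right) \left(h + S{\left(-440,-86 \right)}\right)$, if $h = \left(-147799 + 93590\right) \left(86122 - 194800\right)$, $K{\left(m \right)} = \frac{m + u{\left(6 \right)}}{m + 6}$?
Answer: $661890442788225$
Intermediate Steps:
$u{\left(q \right)} = 2 - q^{2}$
$K{\left(m \right)} = \frac{-34 + m}{6 + m}$ ($K{\left(m \right)} = \frac{m + \left(2 - 6^{2}\right)}{m + 6} = \frac{m + \left(2 - 36\right)}{6 + m} = \frac{m - 34}{6 + m} = \frac{-34 + m}{6 + m}$)
$S{\left(U,t \right)} = \frac{-34 + t}{6 + t}$
$h = 5891325702$ ($h = \left(-54209\right) \left(-108678\right) = 5891325702$)
$\left(-126857 + 239207\right) \left(h + S{\left(-440,-86 \right)}\right) = \left(-126857 + 239207\right) \left(5891325702 + \frac{-34 - 86}{6 - 86}\right) = 112350 \left(5891325702 + \frac{1}{-80} \left(-120\right)\right) = 112350 \left(5891325702 - - \frac{3}{2}\right) = 112350 \left(5891325702 + \frac{3}{2}\right) = 112350 \cdot \frac{11782651407}{2} = 661890442788225$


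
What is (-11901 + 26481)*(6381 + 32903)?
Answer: 572760720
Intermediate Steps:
(-11901 + 26481)*(6381 + 32903) = 14580*39284 = 572760720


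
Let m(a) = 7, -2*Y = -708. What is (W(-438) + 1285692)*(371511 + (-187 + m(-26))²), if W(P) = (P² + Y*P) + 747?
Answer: 534467556441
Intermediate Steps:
Y = 354 (Y = -½*(-708) = 354)
W(P) = 747 + P² + 354*P (W(P) = (P² + 354*P) + 747 = 747 + P² + 354*P)
(W(-438) + 1285692)*(371511 + (-187 + m(-26))²) = ((747 + (-438)² + 354*(-438)) + 1285692)*(371511 + (-187 + 7)²) = ((747 + 191844 - 155052) + 1285692)*(371511 + (-180)²) = (37539 + 1285692)*(371511 + 32400) = 1323231*403911 = 534467556441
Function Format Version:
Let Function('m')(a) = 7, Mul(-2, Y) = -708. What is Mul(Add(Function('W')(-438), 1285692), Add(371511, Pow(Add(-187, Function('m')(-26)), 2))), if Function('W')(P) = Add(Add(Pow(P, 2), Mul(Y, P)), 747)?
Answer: 534467556441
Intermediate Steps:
Y = 354 (Y = Mul(Rational(-1, 2), -708) = 354)
Function('W')(P) = Add(747, Pow(P, 2), Mul(354, P)) (Function('W')(P) = Add(Add(Pow(P, 2), Mul(354, P)), 747) = Add(747, Pow(P, 2), Mul(354, P)))
Mul(Add(Function('W')(-438), 1285692), Add(371511, Pow(Add(-187, Function('m')(-26)), 2))) = Mul(Add(Add(747, Pow(-438, 2), Mul(354, -438)), 1285692), Add(371511, Pow(Add(-187, 7), 2))) = Mul(Add(Add(747, 191844, -155052), 1285692), Add(371511, Pow(-180, 2))) = Mul(Add(37539, 1285692), Add(371511, 32400)) = Mul(1323231, 403911) = 534467556441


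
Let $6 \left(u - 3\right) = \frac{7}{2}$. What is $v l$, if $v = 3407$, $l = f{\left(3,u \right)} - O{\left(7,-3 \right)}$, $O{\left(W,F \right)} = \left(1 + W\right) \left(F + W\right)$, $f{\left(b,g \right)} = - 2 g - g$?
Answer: $- \frac{582597}{4} \approx -1.4565 \cdot 10^{5}$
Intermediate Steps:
$u = \frac{43}{12}$ ($u = 3 + \frac{7 \cdot \frac{1}{2}}{6} = 3 + \frac{1}{6} \cdot \frac{7}{2} = 3 + \frac{7}{12} = \frac{43}{12} \approx 3.5833$)
$f{\left(b,g \right)} = - 3 g$
$l = - \frac{171}{4}$ ($l = \left(-3\right) \frac{43}{12} - \left(-3 + 7 + 7^{2} - 21\right) = - \frac{43}{4} - \left(-3 + 7 + 49 - 21\right) = - \frac{43}{4} - 32 = - \frac{171}{4} \approx -42.75$)
$v l = 3407 \left(- \frac{171}{4}\right) = - \frac{582597}{4}$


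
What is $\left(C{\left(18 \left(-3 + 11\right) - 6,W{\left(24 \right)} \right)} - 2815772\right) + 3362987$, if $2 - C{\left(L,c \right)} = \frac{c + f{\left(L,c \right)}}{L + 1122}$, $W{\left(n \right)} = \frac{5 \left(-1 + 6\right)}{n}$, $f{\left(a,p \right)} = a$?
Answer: $\frac{16547838743}{30240} \approx 5.4722 \cdot 10^{5}$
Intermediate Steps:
$W{\left(n \right)} = \frac{25}{n}$ ($W{\left(n \right)} = \frac{5 \cdot 5}{n} = \frac{25}{n}$)
$C{\left(L,c \right)} = 2 - \frac{L + c}{1122 + L}$ ($C{\left(L,c \right)} = 2 - \frac{c + L}{L + 1122} = 2 - \frac{L + c}{1122 + L}$)
$\left(C{\left(18 \left(-3 + 11\right) - 6,W{\left(24 \right)} \right)} - 2815772\right) + 3362987 = \left(\frac{2244 - \left(6 - 18 \left(-3 + 11\right)\right) - \frac{25}{24}}{1122 - \left(6 - 18 \left(-3 + 11\right)\right)} - 2815772\right) + 3362987 = \left(\frac{2244 + \left(18 \cdot 8 - 6\right) - 25 \cdot \frac{1}{24}}{1122 + \left(18 \cdot 8 - 6\right)} - 2815772\right) + 3362987 = \left(\frac{2244 + \left(144 - 6\right) - \frac{25}{24}}{1122 + \left(144 - 6\right)} - 2815772\right) + 3362987 = \left(\frac{2244 + 138 - \frac{25}{24}}{1122 + 138} - 2815772\right) + 3362987 = \left(\frac{1}{1260} \cdot \frac{57143}{24} - 2815772\right) + 3362987 = \left(\frac{57143}{30240} - 2815772\right) + 3362987 = - \frac{85148888137}{30240} + 3362987 = \frac{16547838743}{30240}$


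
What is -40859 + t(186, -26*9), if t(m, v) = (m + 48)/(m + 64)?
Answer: -5107258/125 ≈ -40858.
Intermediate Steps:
t(m, v) = (48 + m)/(64 + m)
-40859 + t(186, -26*9) = -40859 + (48 + 186)/(64 + 186) = -40859 + 234/250 = -40859 + (1/250)*234 = -40859 + 117/125 = -5107258/125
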